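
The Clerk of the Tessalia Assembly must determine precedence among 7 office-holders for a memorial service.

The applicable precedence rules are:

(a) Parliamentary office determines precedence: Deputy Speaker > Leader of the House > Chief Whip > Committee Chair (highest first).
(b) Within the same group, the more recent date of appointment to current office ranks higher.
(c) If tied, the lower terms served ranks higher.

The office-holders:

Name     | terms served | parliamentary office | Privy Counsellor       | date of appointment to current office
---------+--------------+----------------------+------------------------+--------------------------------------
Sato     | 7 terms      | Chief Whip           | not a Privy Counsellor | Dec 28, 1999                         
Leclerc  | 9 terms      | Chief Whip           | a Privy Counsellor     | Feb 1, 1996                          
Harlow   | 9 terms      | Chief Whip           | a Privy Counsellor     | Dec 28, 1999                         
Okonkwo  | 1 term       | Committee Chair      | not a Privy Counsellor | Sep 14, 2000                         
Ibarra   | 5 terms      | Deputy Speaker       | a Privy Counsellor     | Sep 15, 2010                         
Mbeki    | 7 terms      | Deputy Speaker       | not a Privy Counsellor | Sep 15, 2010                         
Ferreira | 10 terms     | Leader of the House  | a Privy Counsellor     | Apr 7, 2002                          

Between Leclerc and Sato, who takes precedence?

Sato

By parliamentary office: Ibarra and Mbeki (Deputy Speaker); then Ferreira (Leader of the House); then Sato, Harlow and Leclerc (Chief Whip); then Okonkwo (Committee Chair).
Ibarra and Mbeki both have date of appointment to current office Sep 15, 2010, so the next rule applies.
Among Ibarra and Mbeki, by terms served (lower first): Ibarra (5 terms) before Mbeki (7 terms).
Among Sato, Harlow and Leclerc, by date of appointment to current office (later first): Sato and Harlow (Dec 28, 1999) before Leclerc (Feb 1, 1996).
Among Sato and Harlow, by terms served (lower first): Sato (7 terms) before Harlow (9 terms).
So Sato takes precedence.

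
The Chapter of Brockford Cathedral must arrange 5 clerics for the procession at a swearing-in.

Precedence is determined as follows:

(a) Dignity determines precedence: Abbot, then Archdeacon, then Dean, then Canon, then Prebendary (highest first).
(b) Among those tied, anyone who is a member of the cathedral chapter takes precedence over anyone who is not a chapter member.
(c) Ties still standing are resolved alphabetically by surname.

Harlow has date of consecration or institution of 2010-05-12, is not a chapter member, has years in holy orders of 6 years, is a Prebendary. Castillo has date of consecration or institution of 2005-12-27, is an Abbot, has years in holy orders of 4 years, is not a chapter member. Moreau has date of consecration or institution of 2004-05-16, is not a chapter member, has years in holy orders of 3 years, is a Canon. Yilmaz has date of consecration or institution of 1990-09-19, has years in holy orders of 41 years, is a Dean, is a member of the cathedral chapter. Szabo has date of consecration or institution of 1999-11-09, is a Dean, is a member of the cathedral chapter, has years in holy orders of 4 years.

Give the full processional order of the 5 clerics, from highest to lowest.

Castillo, Szabo, Yilmaz, Moreau, Harlow

By dignity: Castillo (Abbot); then Szabo and Yilmaz (Dean); then Moreau (Canon); then Harlow (Prebendary).
Szabo and Yilmaz are each a member of the cathedral chapter, so the next rule applies.
Among Szabo and Yilmaz, alphabetically by surname: Szabo before Yilmaz.
Full order: Castillo, Szabo, Yilmaz, Moreau, Harlow.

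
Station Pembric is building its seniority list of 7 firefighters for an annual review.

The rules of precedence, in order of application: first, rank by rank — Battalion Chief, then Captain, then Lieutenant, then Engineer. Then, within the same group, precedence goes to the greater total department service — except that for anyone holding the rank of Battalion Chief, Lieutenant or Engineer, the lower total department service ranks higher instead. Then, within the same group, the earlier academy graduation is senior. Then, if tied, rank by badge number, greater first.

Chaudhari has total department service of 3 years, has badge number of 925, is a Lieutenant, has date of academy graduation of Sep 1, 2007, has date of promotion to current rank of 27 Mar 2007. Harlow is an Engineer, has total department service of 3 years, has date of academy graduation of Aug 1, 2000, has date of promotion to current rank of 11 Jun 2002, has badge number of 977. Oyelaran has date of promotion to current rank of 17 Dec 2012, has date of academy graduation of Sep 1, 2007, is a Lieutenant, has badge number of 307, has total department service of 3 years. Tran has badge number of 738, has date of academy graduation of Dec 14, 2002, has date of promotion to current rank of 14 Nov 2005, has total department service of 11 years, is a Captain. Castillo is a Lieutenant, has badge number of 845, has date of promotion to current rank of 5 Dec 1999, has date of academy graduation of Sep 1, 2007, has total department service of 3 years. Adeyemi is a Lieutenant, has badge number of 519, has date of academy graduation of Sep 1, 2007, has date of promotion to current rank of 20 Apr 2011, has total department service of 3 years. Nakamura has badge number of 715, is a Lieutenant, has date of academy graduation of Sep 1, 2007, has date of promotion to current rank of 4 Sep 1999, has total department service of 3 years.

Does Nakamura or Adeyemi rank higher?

By rank: Tran (Captain); then Chaudhari, Castillo, Nakamura, Adeyemi and Oyelaran (Lieutenant); then Harlow (Engineer).
Chaudhari, Castillo, Nakamura, Adeyemi and Oyelaran all have total department service 3 years, so the next rule applies.
Chaudhari, Castillo, Nakamura, Adeyemi and Oyelaran all have date of academy graduation Sep 1, 2007, so the next rule applies.
Among Chaudhari, Castillo, Nakamura, Adeyemi and Oyelaran, by badge number (higher first): Chaudhari (925) before Castillo (845) before Nakamura (715) before Adeyemi (519) before Oyelaran (307).
So Nakamura takes precedence.

Nakamura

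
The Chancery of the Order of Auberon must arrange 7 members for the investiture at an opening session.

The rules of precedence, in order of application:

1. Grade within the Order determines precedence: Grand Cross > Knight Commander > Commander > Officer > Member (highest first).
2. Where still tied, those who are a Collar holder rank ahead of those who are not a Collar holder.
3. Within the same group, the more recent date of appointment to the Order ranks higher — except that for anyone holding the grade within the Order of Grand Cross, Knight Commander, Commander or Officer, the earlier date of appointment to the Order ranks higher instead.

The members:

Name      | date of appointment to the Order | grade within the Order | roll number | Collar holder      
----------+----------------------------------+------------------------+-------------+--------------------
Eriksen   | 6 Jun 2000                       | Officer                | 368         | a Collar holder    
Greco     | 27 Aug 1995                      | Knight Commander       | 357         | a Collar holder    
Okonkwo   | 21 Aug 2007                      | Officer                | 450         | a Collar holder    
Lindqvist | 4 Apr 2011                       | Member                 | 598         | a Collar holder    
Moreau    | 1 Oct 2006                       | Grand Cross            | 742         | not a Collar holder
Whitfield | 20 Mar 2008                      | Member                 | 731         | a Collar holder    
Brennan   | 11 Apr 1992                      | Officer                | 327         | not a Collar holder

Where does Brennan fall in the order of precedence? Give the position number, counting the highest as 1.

5

By grade within the Order: Moreau (Grand Cross); then Greco (Knight Commander); then Eriksen, Okonkwo and Brennan (Officer); then Lindqvist and Whitfield (Member).
Among Eriksen, Okonkwo and Brennan, a Collar holder before not a Collar holder: Eriksen and Okonkwo (a Collar holder) before Brennan (not a Collar holder).
Among Eriksen and Okonkwo, by date of appointment to the Order (earlier first) (reversed rule for this group): Eriksen (6 Jun 2000) before Okonkwo (21 Aug 2007).
Lindqvist and Whitfield are each a Collar holder, so the next rule applies.
Among Lindqvist and Whitfield, by date of appointment to the Order (later first): Lindqvist (4 Apr 2011) before Whitfield (20 Mar 2008).
Order: Moreau, Greco, Eriksen, Okonkwo, Brennan, Lindqvist, Whitfield. So position 5.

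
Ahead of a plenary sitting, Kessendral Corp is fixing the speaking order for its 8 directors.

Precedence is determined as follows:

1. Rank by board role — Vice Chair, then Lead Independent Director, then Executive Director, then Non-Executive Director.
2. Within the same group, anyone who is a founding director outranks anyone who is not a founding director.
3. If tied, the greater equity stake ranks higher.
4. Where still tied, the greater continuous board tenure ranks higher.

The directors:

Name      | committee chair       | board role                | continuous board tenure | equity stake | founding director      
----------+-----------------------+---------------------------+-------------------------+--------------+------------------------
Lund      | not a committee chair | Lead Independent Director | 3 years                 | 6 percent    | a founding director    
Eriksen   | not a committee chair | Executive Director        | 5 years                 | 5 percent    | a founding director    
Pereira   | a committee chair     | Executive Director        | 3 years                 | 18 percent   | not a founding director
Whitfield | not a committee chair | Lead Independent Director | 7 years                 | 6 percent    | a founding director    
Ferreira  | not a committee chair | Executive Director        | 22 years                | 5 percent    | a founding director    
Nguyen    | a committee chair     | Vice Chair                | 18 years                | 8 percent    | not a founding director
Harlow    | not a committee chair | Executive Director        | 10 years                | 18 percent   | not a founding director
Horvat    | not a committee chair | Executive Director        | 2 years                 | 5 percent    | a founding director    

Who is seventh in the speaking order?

By board role: Nguyen (Vice Chair); then Whitfield and Lund (Lead Independent Director); then Ferreira, Eriksen, Horvat, Harlow and Pereira (Executive Director).
Whitfield and Lund are each a founding director, so the next rule applies.
Whitfield and Lund both have equity stake 6 percent, so the next rule applies.
Among Whitfield and Lund, by continuous board tenure (higher first): Whitfield (7 years) before Lund (3 years).
Among Ferreira, Eriksen, Horvat, Harlow and Pereira, a founding director before not a founding director: Ferreira, Eriksen and Horvat (a founding director) before Harlow and Pereira (not a founding director).
Ferreira, Eriksen and Horvat all have equity stake 5 percent, so the next rule applies.
Among Ferreira, Eriksen and Horvat, by continuous board tenure (higher first): Ferreira (22 years) before Eriksen (5 years) before Horvat (2 years).
Harlow and Pereira both have equity stake 18 percent, so the next rule applies.
Among Harlow and Pereira, by continuous board tenure (higher first): Harlow (10 years) before Pereira (3 years).
Order: Nguyen, Whitfield, Lund, Ferreira, Eriksen, Horvat, Harlow, Pereira.

Harlow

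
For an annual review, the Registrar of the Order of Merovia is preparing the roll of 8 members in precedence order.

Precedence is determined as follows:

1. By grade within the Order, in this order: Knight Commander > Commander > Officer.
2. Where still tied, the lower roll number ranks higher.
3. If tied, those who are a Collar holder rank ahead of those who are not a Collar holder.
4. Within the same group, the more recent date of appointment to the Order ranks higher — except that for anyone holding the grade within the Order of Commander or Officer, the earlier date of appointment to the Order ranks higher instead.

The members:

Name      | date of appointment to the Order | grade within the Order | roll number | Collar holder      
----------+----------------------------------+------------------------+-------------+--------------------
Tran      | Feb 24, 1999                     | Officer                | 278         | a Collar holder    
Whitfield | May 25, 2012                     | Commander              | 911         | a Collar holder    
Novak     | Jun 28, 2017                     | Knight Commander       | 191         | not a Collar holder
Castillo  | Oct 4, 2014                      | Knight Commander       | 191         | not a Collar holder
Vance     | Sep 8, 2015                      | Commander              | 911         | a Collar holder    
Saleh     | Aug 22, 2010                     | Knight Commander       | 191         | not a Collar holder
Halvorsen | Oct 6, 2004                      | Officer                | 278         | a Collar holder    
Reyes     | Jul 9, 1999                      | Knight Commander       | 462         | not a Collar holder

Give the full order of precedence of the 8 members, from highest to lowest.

By grade within the Order: Novak, Castillo, Saleh and Reyes (Knight Commander); then Whitfield and Vance (Commander); then Tran and Halvorsen (Officer).
Among Novak, Castillo, Saleh and Reyes, by roll number (lower first): Novak, Castillo and Saleh (191) before Reyes (462).
Novak, Castillo and Saleh are each not a Collar holder, so the next rule applies.
Among Novak, Castillo and Saleh, by date of appointment to the Order (later first): Novak (Jun 28, 2017) before Castillo (Oct 4, 2014) before Saleh (Aug 22, 2010).
Whitfield and Vance both have roll number 911, so the next rule applies.
Whitfield and Vance are each a Collar holder, so the next rule applies.
Among Whitfield and Vance, by date of appointment to the Order (earlier first) (reversed rule for this group): Whitfield (May 25, 2012) before Vance (Sep 8, 2015).
Tran and Halvorsen both have roll number 278, so the next rule applies.
Tran and Halvorsen are each a Collar holder, so the next rule applies.
Among Tran and Halvorsen, by date of appointment to the Order (earlier first) (reversed rule for this group): Tran (Feb 24, 1999) before Halvorsen (Oct 6, 2004).
Full order: Novak, Castillo, Saleh, Reyes, Whitfield, Vance, Tran, Halvorsen.

Novak, Castillo, Saleh, Reyes, Whitfield, Vance, Tran, Halvorsen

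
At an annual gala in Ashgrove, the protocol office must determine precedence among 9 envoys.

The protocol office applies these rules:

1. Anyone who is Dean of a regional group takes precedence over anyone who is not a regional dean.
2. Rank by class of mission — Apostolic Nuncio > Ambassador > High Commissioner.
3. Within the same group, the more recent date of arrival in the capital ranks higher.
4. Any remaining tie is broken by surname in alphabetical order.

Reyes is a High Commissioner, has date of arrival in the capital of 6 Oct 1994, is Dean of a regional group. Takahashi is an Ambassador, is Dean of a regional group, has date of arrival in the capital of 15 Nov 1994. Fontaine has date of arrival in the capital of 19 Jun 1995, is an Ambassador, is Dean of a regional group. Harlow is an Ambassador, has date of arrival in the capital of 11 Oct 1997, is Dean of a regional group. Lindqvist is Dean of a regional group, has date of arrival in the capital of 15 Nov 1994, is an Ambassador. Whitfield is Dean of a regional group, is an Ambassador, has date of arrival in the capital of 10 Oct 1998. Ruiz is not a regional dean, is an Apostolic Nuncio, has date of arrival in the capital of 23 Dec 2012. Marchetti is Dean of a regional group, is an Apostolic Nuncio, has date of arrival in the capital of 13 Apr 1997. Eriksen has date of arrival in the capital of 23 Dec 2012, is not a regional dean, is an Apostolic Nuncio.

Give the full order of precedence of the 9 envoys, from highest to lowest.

By the first rule: Marchetti, Whitfield, Harlow, Fontaine, Lindqvist, Takahashi and Reyes (each Dean of a regional group); then Eriksen and Ruiz (both not a regional dean).
Among Marchetti, Whitfield, Harlow, Fontaine, Lindqvist, Takahashi and Reyes, by class of mission: Marchetti (Apostolic Nuncio) before Whitfield, Harlow, Fontaine, Lindqvist and Takahashi (Ambassador) before Reyes (High Commissioner).
Among Whitfield, Harlow, Fontaine, Lindqvist and Takahashi, by date of arrival in the capital (later first): Whitfield (10 Oct 1998) before Harlow (11 Oct 1997) before Fontaine (19 Jun 1995) before Lindqvist and Takahashi (15 Nov 1994).
Among Lindqvist and Takahashi, alphabetically by surname: Lindqvist before Takahashi.
Eriksen and Ruiz are each Apostolic Nuncio, so the next rule applies.
Eriksen and Ruiz both have date of arrival in the capital 23 Dec 2012, so the next rule applies.
Among Eriksen and Ruiz, alphabetically by surname: Eriksen before Ruiz.
Full order: Marchetti, Whitfield, Harlow, Fontaine, Lindqvist, Takahashi, Reyes, Eriksen, Ruiz.

Marchetti, Whitfield, Harlow, Fontaine, Lindqvist, Takahashi, Reyes, Eriksen, Ruiz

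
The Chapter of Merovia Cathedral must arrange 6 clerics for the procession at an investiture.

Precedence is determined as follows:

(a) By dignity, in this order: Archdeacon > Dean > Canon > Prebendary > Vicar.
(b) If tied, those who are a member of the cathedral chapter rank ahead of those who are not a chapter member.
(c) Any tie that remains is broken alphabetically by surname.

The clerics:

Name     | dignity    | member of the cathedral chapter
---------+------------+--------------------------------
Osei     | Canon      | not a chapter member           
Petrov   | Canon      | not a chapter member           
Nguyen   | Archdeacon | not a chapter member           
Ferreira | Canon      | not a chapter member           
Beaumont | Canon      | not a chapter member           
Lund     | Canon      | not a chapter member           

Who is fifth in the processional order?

Osei

By dignity: Nguyen (Archdeacon); then Beaumont, Ferreira, Lund, Osei and Petrov (Canon).
Beaumont, Ferreira, Lund, Osei and Petrov are each not a chapter member, so the next rule applies.
Among Beaumont, Ferreira, Lund, Osei and Petrov, alphabetically by surname: Beaumont before Ferreira before Lund before Osei before Petrov.
Order: Nguyen, Beaumont, Ferreira, Lund, Osei, Petrov.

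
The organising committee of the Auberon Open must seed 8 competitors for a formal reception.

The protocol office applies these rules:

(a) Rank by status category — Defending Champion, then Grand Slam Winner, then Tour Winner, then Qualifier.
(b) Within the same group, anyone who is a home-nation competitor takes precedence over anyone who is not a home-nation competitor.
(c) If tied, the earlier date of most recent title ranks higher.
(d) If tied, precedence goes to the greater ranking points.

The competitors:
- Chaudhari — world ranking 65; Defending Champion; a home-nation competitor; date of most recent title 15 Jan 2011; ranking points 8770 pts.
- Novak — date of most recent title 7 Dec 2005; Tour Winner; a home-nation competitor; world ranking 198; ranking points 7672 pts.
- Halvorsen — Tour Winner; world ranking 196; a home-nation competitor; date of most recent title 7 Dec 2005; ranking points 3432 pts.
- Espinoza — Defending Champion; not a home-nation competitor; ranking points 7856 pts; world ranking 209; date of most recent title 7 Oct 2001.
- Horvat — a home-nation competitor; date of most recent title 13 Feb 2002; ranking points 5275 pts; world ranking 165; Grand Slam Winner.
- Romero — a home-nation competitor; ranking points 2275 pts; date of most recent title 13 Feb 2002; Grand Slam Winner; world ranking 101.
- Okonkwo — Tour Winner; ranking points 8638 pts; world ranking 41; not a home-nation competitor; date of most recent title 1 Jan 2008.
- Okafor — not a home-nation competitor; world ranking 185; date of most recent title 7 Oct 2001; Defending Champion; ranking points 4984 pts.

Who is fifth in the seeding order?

By status category: Chaudhari, Espinoza and Okafor (Defending Champion); then Horvat and Romero (Grand Slam Winner); then Novak, Halvorsen and Okonkwo (Tour Winner).
Among Chaudhari, Espinoza and Okafor, a home-nation competitor before not a home-nation competitor: Chaudhari (a home-nation competitor) before Espinoza and Okafor (not a home-nation competitor).
Espinoza and Okafor both have date of most recent title 7 Oct 2001, so the next rule applies.
Among Espinoza and Okafor, by ranking points (higher first): Espinoza (7856 pts) before Okafor (4984 pts).
Horvat and Romero are each a home-nation competitor, so the next rule applies.
Horvat and Romero both have date of most recent title 13 Feb 2002, so the next rule applies.
Among Horvat and Romero, by ranking points (higher first): Horvat (5275 pts) before Romero (2275 pts).
Among Novak, Halvorsen and Okonkwo, a home-nation competitor before not a home-nation competitor: Novak and Halvorsen (a home-nation competitor) before Okonkwo (not a home-nation competitor).
Novak and Halvorsen both have date of most recent title 7 Dec 2005, so the next rule applies.
Among Novak and Halvorsen, by ranking points (higher first): Novak (7672 pts) before Halvorsen (3432 pts).
Order: Chaudhari, Espinoza, Okafor, Horvat, Romero, Novak, Halvorsen, Okonkwo.

Romero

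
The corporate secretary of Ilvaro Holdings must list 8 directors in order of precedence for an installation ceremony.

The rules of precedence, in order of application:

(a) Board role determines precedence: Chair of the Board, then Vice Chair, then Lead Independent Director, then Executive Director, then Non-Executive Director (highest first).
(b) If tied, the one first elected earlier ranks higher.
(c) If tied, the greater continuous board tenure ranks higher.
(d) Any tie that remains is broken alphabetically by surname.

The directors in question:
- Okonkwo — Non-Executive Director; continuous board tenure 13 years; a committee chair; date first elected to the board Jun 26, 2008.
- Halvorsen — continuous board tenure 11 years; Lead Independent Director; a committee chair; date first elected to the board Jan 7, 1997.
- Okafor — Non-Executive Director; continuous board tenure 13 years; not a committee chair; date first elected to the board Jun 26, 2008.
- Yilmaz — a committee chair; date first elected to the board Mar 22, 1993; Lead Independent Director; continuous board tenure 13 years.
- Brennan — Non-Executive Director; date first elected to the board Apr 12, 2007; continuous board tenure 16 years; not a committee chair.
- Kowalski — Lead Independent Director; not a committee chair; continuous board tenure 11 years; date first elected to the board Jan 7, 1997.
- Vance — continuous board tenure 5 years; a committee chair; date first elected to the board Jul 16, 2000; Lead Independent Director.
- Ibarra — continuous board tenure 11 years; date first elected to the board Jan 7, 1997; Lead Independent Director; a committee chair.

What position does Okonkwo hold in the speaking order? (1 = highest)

8

By board role: Yilmaz, Halvorsen, Ibarra, Kowalski and Vance (Lead Independent Director); then Brennan, Okafor and Okonkwo (Non-Executive Director).
Among Yilmaz, Halvorsen, Ibarra, Kowalski and Vance, by date first elected to the board (earlier first): Yilmaz (Mar 22, 1993) before Halvorsen, Ibarra and Kowalski (Jan 7, 1997) before Vance (Jul 16, 2000).
Halvorsen, Ibarra and Kowalski all have continuous board tenure 11 years, so the next rule applies.
Among Halvorsen, Ibarra and Kowalski, alphabetically by surname: Halvorsen before Ibarra before Kowalski.
Among Brennan, Okafor and Okonkwo, by date first elected to the board (earlier first): Brennan (Apr 12, 2007) before Okafor and Okonkwo (Jun 26, 2008).
Okafor and Okonkwo both have continuous board tenure 13 years, so the next rule applies.
Among Okafor and Okonkwo, alphabetically by surname: Okafor before Okonkwo.
Order: Yilmaz, Halvorsen, Ibarra, Kowalski, Vance, Brennan, Okafor, Okonkwo. So position 8.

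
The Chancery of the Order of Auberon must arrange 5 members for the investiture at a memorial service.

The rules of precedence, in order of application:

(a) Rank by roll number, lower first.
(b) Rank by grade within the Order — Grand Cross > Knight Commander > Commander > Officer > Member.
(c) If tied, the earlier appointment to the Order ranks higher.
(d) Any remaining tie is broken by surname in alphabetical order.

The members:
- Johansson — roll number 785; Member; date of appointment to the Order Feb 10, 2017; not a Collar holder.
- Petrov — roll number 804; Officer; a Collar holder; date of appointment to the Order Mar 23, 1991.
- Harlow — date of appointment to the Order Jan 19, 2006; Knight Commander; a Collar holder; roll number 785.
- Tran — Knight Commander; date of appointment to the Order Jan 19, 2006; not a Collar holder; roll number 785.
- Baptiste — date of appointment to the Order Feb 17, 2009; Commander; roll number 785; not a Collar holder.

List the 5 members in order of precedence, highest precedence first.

By roll number (lower first): Harlow, Tran, Baptiste and Johansson (each 785); then Petrov (804).
Among Harlow, Tran, Baptiste and Johansson, by grade within the Order: Harlow and Tran (Knight Commander) before Baptiste (Commander) before Johansson (Member).
Harlow and Tran both have date of appointment to the Order Jan 19, 2006, so the next rule applies.
Among Harlow and Tran, alphabetically by surname: Harlow before Tran.
Full order: Harlow, Tran, Baptiste, Johansson, Petrov.

Harlow, Tran, Baptiste, Johansson, Petrov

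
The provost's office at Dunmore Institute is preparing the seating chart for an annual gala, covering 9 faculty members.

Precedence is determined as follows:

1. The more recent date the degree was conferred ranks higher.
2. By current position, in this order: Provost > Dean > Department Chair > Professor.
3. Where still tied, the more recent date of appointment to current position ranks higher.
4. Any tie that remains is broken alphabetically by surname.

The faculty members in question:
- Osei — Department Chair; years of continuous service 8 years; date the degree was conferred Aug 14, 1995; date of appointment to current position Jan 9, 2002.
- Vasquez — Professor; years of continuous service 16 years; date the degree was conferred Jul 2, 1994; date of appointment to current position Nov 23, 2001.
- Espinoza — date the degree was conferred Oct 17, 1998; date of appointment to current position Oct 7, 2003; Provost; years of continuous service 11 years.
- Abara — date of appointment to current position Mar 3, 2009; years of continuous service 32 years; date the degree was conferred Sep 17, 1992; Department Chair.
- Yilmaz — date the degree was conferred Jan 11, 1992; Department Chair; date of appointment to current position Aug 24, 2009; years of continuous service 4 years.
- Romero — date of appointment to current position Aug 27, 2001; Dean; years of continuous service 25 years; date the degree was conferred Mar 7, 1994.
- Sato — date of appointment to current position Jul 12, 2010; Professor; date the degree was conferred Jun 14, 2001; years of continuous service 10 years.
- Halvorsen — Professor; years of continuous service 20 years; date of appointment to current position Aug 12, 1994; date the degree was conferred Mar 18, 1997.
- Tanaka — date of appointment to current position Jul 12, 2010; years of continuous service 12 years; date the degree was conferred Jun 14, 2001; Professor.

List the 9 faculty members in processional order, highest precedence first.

By date the degree was conferred (later first): Sato and Tanaka (both Jun 14, 2001); then Espinoza (Oct 17, 1998); then Halvorsen (Mar 18, 1997); then Osei (Aug 14, 1995); then Vasquez (Jul 2, 1994); then Romero (Mar 7, 1994); then Abara (Sep 17, 1992); then Yilmaz (Jan 11, 1992).
Sato and Tanaka are each Professor, so the next rule applies.
Sato and Tanaka both have date of appointment to current position Jul 12, 2010, so the next rule applies.
Among Sato and Tanaka, alphabetically by surname: Sato before Tanaka.
Full order: Sato, Tanaka, Espinoza, Halvorsen, Osei, Vasquez, Romero, Abara, Yilmaz.

Sato, Tanaka, Espinoza, Halvorsen, Osei, Vasquez, Romero, Abara, Yilmaz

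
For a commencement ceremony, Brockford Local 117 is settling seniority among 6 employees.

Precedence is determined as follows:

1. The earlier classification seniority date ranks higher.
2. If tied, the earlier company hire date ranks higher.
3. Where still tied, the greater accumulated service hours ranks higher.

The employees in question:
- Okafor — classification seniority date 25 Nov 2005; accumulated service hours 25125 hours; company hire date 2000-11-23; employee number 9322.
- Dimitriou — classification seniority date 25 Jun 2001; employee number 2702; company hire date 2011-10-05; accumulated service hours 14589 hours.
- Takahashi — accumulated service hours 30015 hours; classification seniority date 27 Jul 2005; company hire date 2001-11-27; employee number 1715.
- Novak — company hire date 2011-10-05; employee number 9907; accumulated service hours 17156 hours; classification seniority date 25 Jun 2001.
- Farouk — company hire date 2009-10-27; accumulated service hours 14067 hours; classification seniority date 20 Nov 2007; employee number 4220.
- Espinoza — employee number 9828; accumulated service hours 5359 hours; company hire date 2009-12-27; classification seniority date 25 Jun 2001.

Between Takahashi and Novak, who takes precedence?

By classification seniority date (earlier first): Espinoza, Novak and Dimitriou (each 25 Jun 2001); then Takahashi (27 Jul 2005); then Okafor (25 Nov 2005); then Farouk (20 Nov 2007).
Among Espinoza, Novak and Dimitriou, by company hire date (earlier first): Espinoza (2009-12-27) before Novak and Dimitriou (2011-10-05).
Among Novak and Dimitriou, by accumulated service hours (higher first): Novak (17156 hours) before Dimitriou (14589 hours).
So Novak takes precedence.

Novak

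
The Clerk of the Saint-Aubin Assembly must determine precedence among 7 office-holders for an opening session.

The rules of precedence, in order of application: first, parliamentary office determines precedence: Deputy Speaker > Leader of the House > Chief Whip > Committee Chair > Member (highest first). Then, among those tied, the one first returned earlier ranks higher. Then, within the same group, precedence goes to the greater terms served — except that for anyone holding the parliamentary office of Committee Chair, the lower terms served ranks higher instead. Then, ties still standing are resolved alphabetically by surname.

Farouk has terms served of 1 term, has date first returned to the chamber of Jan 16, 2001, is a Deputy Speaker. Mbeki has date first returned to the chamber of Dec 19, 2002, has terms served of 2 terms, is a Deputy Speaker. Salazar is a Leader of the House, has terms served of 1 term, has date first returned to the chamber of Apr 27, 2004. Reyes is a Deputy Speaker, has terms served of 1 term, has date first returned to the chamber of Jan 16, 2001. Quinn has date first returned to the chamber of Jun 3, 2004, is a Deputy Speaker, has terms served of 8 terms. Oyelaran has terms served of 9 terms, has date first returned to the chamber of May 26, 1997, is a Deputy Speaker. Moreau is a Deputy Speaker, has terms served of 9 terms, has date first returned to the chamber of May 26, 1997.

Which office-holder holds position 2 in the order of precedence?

By parliamentary office: Moreau, Oyelaran, Farouk, Reyes, Mbeki and Quinn (Deputy Speaker); then Salazar (Leader of the House).
Among Moreau, Oyelaran, Farouk, Reyes, Mbeki and Quinn, by date first returned to the chamber (earlier first): Moreau and Oyelaran (May 26, 1997) before Farouk and Reyes (Jan 16, 2001) before Mbeki (Dec 19, 2002) before Quinn (Jun 3, 2004).
Moreau and Oyelaran both have terms served 9 terms, so the next rule applies.
Among Moreau and Oyelaran, alphabetically by surname: Moreau before Oyelaran.
Farouk and Reyes both have terms served 1 term, so the next rule applies.
Among Farouk and Reyes, alphabetically by surname: Farouk before Reyes.
Order: Moreau, Oyelaran, Farouk, Reyes, Mbeki, Quinn, Salazar.

Oyelaran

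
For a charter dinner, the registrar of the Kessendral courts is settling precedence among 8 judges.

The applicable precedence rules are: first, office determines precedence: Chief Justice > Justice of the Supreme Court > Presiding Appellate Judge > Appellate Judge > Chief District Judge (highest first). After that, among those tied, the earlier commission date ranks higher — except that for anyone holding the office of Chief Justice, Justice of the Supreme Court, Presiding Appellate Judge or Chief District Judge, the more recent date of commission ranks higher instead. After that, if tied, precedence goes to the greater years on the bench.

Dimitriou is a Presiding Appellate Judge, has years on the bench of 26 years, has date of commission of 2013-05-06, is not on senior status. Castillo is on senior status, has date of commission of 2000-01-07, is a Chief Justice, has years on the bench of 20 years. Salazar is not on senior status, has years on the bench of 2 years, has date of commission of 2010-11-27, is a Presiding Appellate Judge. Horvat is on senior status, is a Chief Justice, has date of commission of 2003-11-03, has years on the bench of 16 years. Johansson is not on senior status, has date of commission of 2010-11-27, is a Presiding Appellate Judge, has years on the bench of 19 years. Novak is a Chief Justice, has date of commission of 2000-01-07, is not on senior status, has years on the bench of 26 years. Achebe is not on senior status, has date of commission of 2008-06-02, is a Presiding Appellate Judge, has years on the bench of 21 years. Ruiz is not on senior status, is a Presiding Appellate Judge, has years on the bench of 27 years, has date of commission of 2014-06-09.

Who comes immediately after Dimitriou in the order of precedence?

Johansson

By office: Horvat, Novak and Castillo (Chief Justice); then Ruiz, Dimitriou, Johansson, Salazar and Achebe (Presiding Appellate Judge).
Among Horvat, Novak and Castillo, by date of commission (later first) (reversed rule for this group): Horvat (2003-11-03) before Novak and Castillo (2000-01-07).
Among Novak and Castillo, by years on the bench (higher first): Novak (26 years) before Castillo (20 years).
Among Ruiz, Dimitriou, Johansson, Salazar and Achebe, by date of commission (later first) (reversed rule for this group): Ruiz (2014-06-09) before Dimitriou (2013-05-06) before Johansson and Salazar (2010-11-27) before Achebe (2008-06-02).
Among Johansson and Salazar, by years on the bench (higher first): Johansson (19 years) before Salazar (2 years).
Order: Horvat, Novak, Castillo, Ruiz, Dimitriou, Johansson, Salazar, Achebe.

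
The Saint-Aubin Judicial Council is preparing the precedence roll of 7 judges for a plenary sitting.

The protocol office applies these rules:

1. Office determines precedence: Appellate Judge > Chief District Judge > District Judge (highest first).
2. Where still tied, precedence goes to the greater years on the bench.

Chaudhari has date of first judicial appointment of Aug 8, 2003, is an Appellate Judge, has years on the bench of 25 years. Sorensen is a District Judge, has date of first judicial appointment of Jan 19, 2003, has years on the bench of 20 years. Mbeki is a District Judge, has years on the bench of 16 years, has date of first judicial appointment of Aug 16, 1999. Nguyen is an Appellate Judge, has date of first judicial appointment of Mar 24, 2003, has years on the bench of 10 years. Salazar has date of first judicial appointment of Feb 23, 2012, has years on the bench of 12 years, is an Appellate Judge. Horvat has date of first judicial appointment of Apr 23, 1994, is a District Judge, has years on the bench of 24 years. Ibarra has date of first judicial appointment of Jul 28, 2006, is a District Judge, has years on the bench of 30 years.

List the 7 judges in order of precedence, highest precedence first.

By office: Chaudhari, Salazar and Nguyen (Appellate Judge); then Ibarra, Horvat, Sorensen and Mbeki (District Judge).
Among Chaudhari, Salazar and Nguyen, by years on the bench (higher first): Chaudhari (25 years) before Salazar (12 years) before Nguyen (10 years).
Among Ibarra, Horvat, Sorensen and Mbeki, by years on the bench (higher first): Ibarra (30 years) before Horvat (24 years) before Sorensen (20 years) before Mbeki (16 years).
Full order: Chaudhari, Salazar, Nguyen, Ibarra, Horvat, Sorensen, Mbeki.

Chaudhari, Salazar, Nguyen, Ibarra, Horvat, Sorensen, Mbeki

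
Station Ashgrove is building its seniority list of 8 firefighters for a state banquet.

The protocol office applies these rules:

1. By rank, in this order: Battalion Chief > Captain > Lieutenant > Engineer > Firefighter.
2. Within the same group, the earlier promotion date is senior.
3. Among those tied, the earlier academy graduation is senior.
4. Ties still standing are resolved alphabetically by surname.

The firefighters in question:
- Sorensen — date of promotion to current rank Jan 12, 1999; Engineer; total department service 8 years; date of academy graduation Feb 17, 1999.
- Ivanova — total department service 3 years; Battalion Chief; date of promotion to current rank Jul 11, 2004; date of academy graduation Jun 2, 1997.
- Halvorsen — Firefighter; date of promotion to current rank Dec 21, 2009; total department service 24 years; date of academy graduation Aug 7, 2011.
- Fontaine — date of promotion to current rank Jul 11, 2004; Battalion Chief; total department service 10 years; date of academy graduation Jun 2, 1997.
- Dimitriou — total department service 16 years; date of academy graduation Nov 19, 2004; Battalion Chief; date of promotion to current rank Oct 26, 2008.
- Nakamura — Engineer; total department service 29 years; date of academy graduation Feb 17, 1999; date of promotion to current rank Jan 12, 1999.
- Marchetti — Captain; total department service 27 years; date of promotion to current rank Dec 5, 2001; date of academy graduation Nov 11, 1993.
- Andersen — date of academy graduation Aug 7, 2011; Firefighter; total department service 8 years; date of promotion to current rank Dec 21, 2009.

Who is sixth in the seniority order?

Sorensen

By rank: Fontaine, Ivanova and Dimitriou (Battalion Chief); then Marchetti (Captain); then Nakamura and Sorensen (Engineer); then Andersen and Halvorsen (Firefighter).
Among Fontaine, Ivanova and Dimitriou, by date of promotion to current rank (earlier first): Fontaine and Ivanova (Jul 11, 2004) before Dimitriou (Oct 26, 2008).
Fontaine and Ivanova both have date of academy graduation Jun 2, 1997, so the next rule applies.
Among Fontaine and Ivanova, alphabetically by surname: Fontaine before Ivanova.
Nakamura and Sorensen both have date of promotion to current rank Jan 12, 1999, so the next rule applies.
Nakamura and Sorensen both have date of academy graduation Feb 17, 1999, so the next rule applies.
Among Nakamura and Sorensen, alphabetically by surname: Nakamura before Sorensen.
Andersen and Halvorsen both have date of promotion to current rank Dec 21, 2009, so the next rule applies.
Andersen and Halvorsen both have date of academy graduation Aug 7, 2011, so the next rule applies.
Among Andersen and Halvorsen, alphabetically by surname: Andersen before Halvorsen.
Order: Fontaine, Ivanova, Dimitriou, Marchetti, Nakamura, Sorensen, Andersen, Halvorsen.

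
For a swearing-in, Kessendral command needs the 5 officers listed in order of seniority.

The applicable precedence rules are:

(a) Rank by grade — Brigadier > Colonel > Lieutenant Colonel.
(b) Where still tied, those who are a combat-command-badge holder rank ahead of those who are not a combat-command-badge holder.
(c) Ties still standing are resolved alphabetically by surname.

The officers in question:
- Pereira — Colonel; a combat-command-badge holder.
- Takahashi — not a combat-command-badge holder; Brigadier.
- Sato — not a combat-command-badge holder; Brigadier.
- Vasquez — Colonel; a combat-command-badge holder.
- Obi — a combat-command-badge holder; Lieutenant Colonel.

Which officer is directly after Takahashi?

Pereira

By grade: Sato and Takahashi (Brigadier); then Pereira and Vasquez (Colonel); then Obi (Lieutenant Colonel).
Sato and Takahashi are each not a combat-command-badge holder, so the next rule applies.
Among Sato and Takahashi, alphabetically by surname: Sato before Takahashi.
Pereira and Vasquez are each a combat-command-badge holder, so the next rule applies.
Among Pereira and Vasquez, alphabetically by surname: Pereira before Vasquez.
Order: Sato, Takahashi, Pereira, Vasquez, Obi.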